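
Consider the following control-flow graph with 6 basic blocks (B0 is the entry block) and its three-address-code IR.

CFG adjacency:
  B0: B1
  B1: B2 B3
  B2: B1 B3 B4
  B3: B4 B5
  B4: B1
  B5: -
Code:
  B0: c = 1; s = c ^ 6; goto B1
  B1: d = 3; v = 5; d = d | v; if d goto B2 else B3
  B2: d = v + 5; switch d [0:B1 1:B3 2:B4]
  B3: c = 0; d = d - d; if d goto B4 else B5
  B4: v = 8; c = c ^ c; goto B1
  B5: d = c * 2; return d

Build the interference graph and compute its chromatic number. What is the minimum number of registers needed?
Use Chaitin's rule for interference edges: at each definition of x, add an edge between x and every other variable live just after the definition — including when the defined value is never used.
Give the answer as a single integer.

Answer: 3

Working:
Per-block:
  B0: def={c,s} ue=∅
  B1: def={d,v} ue=∅
  B2: def={d} ue={v}
  B3: def={c,d} ue={d}
  B4: def={c,v} ue={c}
  B5: def={d} ue={c}

Backward fixpoint:
  B0 li=∅ lo={c}
  B1 li={c} lo={c,d,v}
  B2 li={c,v} lo={c,d}
  B3 li={d} lo={c}
  B4 li={c} lo={c}
  B5 li={c} lo=∅

Interfere edges:
  c↔{d,s,v}
  d↔{c,v}
  s↔{c}
  v↔{c,d}

Registers:
  clique {c,d,v} ⇒ need ≥ 3
  3-colouring: R0={c}  R1={d,s}  R2={v}
  χ = 3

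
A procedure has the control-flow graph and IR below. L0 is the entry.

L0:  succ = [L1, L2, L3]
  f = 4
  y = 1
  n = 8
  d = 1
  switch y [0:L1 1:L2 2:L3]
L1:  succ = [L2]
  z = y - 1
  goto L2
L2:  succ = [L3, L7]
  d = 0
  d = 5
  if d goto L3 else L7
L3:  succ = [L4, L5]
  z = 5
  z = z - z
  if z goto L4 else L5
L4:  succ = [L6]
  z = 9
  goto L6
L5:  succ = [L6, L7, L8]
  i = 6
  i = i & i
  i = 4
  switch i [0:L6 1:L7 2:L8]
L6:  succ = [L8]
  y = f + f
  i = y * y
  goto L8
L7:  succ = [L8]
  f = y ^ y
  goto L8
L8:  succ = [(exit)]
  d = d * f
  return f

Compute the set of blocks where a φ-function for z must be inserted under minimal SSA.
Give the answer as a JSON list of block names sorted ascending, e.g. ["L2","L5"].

idom tree: L1←L0 L2←L0 L3←L0 L4←L3 L5←L3 L6←L3 L7←L0 L8←L0
Join-block Dom:
  L2: preds {L0,L1}: {L0} ∩ {L0,L1} = {L0}; idom=L0
  L3: preds {L0,L2}: {L0} ∩ {L0,L2} = {L0}; idom=L0
  L6: preds {L4,L5}: {L0,L3,L4} ∩ {L0,L3,L5} = {L0,L3}; idom=L3
  L7: preds {L2,L5}: {L0,L2} ∩ {L0,L3,L5} = {L0}; idom=L0
  L8: preds {L5,L6,L7}: {L0,L3,L5} ∩ {L0,L3,L6} ∩ {L0,L7} = {L0}; idom=L0

DF derivation:
  L2←L0: walk · to L0
  L2←L1: walk L1 to L0
  L3←L0: walk · to L0
  L3←L2: walk L2 to L0
  L6←L4: walk L4 to L3
  L6←L5: walk L5 to L3
  L7←L2: walk L2 to L0
  L7←L5: walk L5→L3 to L0
  L8←L5: walk L5→L3 to L0
  L8←L6: walk L6→L3 to L0
  L8←L7: walk L7 to L0
  L0 → ∅
  L1 → {L2}
  L2 → {L3,L7}
  L3 → {L7,L8}
  L4 → {L6}
  L5 → {L6,L7,L8}
  L6 → {L8}
  L7 → {L8}
  L8 → ∅

φ for z: defs {L1,L3,L4}
  DF⁺ = {L2,L3,L6,L7,L8}

Answer: ["L2", "L3", "L6", "L7", "L8"]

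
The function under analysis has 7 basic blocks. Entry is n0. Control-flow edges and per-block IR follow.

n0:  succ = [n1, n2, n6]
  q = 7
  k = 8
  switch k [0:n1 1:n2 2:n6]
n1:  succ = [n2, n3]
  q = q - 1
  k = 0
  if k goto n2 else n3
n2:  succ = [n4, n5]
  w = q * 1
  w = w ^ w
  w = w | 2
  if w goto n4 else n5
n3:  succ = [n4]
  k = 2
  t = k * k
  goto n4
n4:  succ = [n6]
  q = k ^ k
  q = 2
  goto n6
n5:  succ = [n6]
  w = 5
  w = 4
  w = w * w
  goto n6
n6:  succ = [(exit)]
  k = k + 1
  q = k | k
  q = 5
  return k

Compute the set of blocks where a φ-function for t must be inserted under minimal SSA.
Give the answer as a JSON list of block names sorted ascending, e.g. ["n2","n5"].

idom tree: n1←n0 n2←n0 n3←n1 n4←n0 n5←n2 n6←n0
Dom∩ at merges:
  n2: preds {n0,n1}: {n0} ∩ {n0,n1} = {n0}; idom=n0
  n4: preds {n2,n3}: {n0,n2} ∩ {n0,n1,n3} = {n0}; idom=n0
  n6: preds {n0,n4,n5}: {n0} ∩ {n0,n4} ∩ {n0,n2,n5} = {n0}; idom=n0

Frontier:
  n2←n0: walk · to n0
  n2←n1: walk n1 to n0
  n4←n2: walk n2 to n0
  n4←n3: walk n3→n1 to n0
  n6←n0: walk · to n0
  n6←n4: walk n4 to n0
  n6←n5: walk n5→n2 to n0
  n0 → ∅
  n1 → {n2,n4}
  n2 → {n4,n6}
  n3 → {n4}
  n4 → {n6}
  n5 → {n6}
  n6 → ∅

φ for t: defs {n3}
  DF⁺ = {n4,n6}

Answer: ["n4", "n6"]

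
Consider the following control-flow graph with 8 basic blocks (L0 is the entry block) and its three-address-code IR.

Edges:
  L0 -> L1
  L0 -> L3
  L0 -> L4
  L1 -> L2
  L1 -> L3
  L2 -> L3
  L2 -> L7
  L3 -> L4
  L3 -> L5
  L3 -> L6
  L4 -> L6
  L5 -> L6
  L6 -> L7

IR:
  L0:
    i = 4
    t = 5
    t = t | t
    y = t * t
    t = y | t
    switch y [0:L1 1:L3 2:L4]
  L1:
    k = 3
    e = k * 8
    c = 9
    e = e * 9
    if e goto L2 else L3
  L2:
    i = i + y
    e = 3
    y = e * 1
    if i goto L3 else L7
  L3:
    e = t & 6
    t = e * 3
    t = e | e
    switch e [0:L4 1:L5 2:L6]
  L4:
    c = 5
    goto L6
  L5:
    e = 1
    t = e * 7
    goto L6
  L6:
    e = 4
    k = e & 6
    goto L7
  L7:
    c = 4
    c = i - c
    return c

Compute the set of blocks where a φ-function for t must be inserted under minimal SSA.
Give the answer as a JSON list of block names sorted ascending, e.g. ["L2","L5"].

idom tree: L1←L0 L2←L1 L3←L0 L4←L0 L5←L3 L6←L0 L7←L0
Dom∩ at merges:
  L3: preds {L0,L1,L2}: {L0} ∩ {L0,L1} ∩ {L0,L1,L2} = {L0}; idom=L0
  L4: preds {L0,L3}: {L0} ∩ {L0,L3} = {L0}; idom=L0
  L6: preds {L3,L4,L5}: {L0,L3} ∩ {L0,L4} ∩ {L0,L3,L5} = {L0}; idom=L0
  L7: preds {L2,L6}: {L0,L1,L2} ∩ {L0,L6} = {L0}; idom=L0

DF walk-up:
  join L3 pred L0: · stop@L0
  join L3 pred L1: L1 stop@L0
  join L3 pred L2: L2→L1 stop@L0
  join L4 pred L0: · stop@L0
  join L4 pred L3: L3 stop@L0
  join L6 pred L3: L3 stop@L0
  join L6 pred L4: L4 stop@L0
  join L6 pred L5: L5→L3 stop@L0
  join L7 pred L2: L2→L1 stop@L0
  join L7 pred L6: L6 stop@L0
  L0: DF=∅
  L1: DF={L3,L7}
  L2: DF={L3,L7}
  L3: DF={L4,L6}
  L4: DF={L6}
  L5: DF={L6}
  L6: DF={L7}
  L7: DF=∅

φ for t: defs {L0,L3,L5}
  DF⁺ = {L4,L6,L7}

Answer: ["L4", "L6", "L7"]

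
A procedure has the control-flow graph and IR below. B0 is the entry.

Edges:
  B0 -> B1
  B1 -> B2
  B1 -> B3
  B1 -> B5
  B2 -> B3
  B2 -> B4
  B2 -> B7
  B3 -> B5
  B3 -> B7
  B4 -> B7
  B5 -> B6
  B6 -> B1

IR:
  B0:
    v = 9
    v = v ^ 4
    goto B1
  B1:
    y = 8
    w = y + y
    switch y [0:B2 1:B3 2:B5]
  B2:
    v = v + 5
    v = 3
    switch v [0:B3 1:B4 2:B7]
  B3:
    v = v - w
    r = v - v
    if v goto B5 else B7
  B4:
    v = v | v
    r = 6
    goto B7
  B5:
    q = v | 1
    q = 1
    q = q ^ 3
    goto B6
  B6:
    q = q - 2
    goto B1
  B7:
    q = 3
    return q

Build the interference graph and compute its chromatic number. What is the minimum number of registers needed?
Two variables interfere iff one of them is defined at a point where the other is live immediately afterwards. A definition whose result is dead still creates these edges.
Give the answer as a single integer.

Answer: 3

Analysis:
def/use:
  B0 def {v} use ∅
  B1 def {w,y} use ∅
  B2 def {v} use {v}
  B3 def {r,v} use {v,w}
  B4 def {r,v} use {v}
  B5 def {q} use {v}
  B6 def {q} use {q}
  B7 def {q} use ∅

Liveness:
  B0 li=∅ lo={v}
  B1 li={v} lo={v,w}
  B2 li={v,w} lo={v,w}
  B3 li={v,w} lo={v}
  B4 li={v} lo=∅
  B5 li={v} lo={q,v}
  B6 li={q,v} lo={v}
  B7 li=∅ lo=∅

Conflict graph:
  q — {v}
  r — {v}
  v — {q,r,w,y}
  w — {v,y}
  y — {v,w}

Colouring:
  {v,w,y} pairwise interfere (3-clique) ⇒ χ ≥ 3
  assign q→c1 r→c1 v→c0 w→c1 y→c2 — no edge inside a register ⇒ χ ≤ 3
  χ = 3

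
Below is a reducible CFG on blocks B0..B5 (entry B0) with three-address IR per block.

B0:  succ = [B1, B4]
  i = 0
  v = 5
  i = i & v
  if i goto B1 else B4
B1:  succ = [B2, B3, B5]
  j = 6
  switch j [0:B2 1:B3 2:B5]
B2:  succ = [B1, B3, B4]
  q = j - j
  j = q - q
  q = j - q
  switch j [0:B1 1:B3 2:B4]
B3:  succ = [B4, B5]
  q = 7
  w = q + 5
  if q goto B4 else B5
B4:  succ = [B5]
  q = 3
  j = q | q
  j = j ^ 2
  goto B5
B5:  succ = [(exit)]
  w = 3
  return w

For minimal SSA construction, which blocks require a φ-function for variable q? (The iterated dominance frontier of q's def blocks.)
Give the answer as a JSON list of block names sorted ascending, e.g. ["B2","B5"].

idom tree: B1←B0 B2←B1 B3←B1 B4←B0 B5←B0
Dom at joins:
  B1: preds {B0,B2}: {B0} ∩ {B0,B1,B2} = {B0}; idom=B0
  B3: preds {B1,B2}: {B0,B1} ∩ {B0,B1,B2} = {B0,B1}; idom=B1
  B4: preds {B0,B2,B3}: {B0} ∩ {B0,B1,B2} ∩ {B0,B1,B3} = {B0}; idom=B0
  B5: preds {B1,B3,B4}: {B0,B1} ∩ {B0,B1,B3} ∩ {B0,B4} = {B0}; idom=B0

Frontier:
  join B1 pred B0: · stop@B0
  join B1 pred B2: B2→B1 stop@B0
  join B3 pred B1: · stop@B1
  join B3 pred B2: B2 stop@B1
  join B4 pred B0: · stop@B0
  join B4 pred B2: B2→B1 stop@B0
  join B4 pred B3: B3→B1 stop@B0
  join B5 pred B1: B1 stop@B0
  join B5 pred B3: B3→B1 stop@B0
  join B5 pred B4: B4 stop@B0
  B0: DF=∅
  B1: DF={B1,B4,B5}
  B2: DF={B1,B3,B4}
  B3: DF={B4,B5}
  B4: DF={B5}
  B5: DF=∅

φ for q: defs {B2,B3,B4}
  DF⁺ = {B1,B3,B4,B5}

Answer: ["B1", "B3", "B4", "B5"]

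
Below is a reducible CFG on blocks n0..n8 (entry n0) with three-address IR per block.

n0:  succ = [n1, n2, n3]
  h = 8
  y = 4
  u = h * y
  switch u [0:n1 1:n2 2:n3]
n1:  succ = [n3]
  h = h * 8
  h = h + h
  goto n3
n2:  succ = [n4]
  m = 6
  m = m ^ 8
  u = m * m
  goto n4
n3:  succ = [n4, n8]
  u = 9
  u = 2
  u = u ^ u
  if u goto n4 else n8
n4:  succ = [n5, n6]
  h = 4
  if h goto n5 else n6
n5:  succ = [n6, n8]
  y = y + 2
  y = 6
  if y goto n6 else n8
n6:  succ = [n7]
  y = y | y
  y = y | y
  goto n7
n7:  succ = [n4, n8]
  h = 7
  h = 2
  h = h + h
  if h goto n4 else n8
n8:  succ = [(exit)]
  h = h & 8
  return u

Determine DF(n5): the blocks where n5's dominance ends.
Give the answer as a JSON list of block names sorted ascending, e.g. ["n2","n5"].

Answer: ["n6", "n8"]

Working:
idom tree: n1←n0 n2←n0 n3←n0 n4←n0 n5←n4 n6←n4 n7←n6 n8←n0
Dom∩ at merges:
  n3: preds {n0,n1}: {n0} ∩ {n0,n1} = {n0}; idom=n0
  n4: preds {n2,n3,n7}: {n0,n2} ∩ {n0,n3} ∩ {n0,n4,n6,n7} = {n0}; idom=n0
  n6: preds {n4,n5}: {n0,n4} ∩ {n0,n4,n5} = {n0,n4}; idom=n4
  n8: preds {n3,n5,n7}: {n0,n3} ∩ {n0,n4,n5} ∩ {n0,n4,n6,n7} = {n0}; idom=n0

DF walk-up:
  join n3 pred n0: · stop@n0
  join n3 pred n1: n1 stop@n0
  join n4 pred n2: n2 stop@n0
  join n4 pred n3: n3 stop@n0
  join n4 pred n7: n7→n6→n4 stop@n0
  join n6 pred n4: · stop@n4
  join n6 pred n5: n5 stop@n4
  join n8 pred n3: n3 stop@n0
  join n8 pred n5: n5→n4 stop@n0
  join n8 pred n7: n7→n6→n4 stop@n0
  n0 → ∅
  n1 → {n3}
  n2 → {n4}
  n3 → {n4,n8}
  n4 → {n4,n8}
  n5 → {n6,n8}
  n6 → {n4,n8}
  n7 → {n4,n8}
  n8 → ∅

DF(n5) = ["n6", "n8"]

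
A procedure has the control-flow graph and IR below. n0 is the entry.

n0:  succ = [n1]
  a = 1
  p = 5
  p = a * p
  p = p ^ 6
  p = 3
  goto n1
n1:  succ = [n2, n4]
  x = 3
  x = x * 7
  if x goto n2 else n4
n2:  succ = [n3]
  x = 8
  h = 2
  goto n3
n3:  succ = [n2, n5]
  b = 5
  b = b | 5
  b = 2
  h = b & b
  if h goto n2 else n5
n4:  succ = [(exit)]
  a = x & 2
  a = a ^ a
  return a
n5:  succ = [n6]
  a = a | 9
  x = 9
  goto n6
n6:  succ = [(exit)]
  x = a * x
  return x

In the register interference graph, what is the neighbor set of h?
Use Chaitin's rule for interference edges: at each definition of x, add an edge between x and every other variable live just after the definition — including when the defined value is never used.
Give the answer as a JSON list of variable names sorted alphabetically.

Answer: ["a"]

Analysis:
Per-block:
  n0 def {a,p} use ∅
  n1 def {x} use ∅
  n2 def {h,x} use ∅
  n3 def {b,h} use ∅
  n4 def {a} use {x}
  n5 def {a,x} use {a}
  n6 def {x} use {a,x}

Live sets:
  n0: in=∅ out={a}
  n1: in={a} out={a,x}
  n2: in={a} out={a}
  n3: in={a} out={a}
  n4: in={x} out=∅
  n5: in={a} out={a,x}
  n6: in={a,x} out=∅

Conflict graph:
  a — {b,h,p,x}
  b — {a}
  h — {a}
  p — {a}
  x — {a}

N(h) = ["a"]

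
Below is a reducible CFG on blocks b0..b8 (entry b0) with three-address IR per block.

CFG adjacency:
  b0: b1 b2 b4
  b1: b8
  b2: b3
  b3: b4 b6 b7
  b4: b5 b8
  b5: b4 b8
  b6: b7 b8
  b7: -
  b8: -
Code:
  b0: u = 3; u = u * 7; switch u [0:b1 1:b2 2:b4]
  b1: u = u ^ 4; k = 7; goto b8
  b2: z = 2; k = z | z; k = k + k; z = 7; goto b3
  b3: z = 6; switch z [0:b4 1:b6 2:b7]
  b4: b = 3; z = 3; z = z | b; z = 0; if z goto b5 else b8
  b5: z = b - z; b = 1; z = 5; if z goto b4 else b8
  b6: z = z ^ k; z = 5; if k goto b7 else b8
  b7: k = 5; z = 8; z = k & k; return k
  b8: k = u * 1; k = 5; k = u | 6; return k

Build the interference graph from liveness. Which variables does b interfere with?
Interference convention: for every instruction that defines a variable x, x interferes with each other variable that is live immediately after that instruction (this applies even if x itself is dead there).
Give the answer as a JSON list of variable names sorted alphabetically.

Per-block:
  b0: def={u} ue=∅
  b1: def={k,u} ue={u}
  b2: def={k,z} ue=∅
  b3: def={z} ue=∅
  b4: def={b,z} ue=∅
  b5: def={b,z} ue={b,z}
  b6: def={z} ue={k,z}
  b7: def={k,z} ue=∅
  b8: def={k} ue={u}

Live sets:
  live b0: ∅→{u}
  live b1: {u}→{u}
  live b2: {u}→{k,u}
  live b3: {k,u}→{k,u,z}
  live b4: {u}→{b,u,z}
  live b5: {b,u,z}→{u}
  live b6: {k,u,z}→{u}
  live b7: ∅→∅
  live b8: {u}→∅

Interfere edges:
  b — {u,z}
  k — {u,z}
  u — {b,k,z}
  z — {b,k,u}

N(b) = ["u", "z"]

Answer: ["u", "z"]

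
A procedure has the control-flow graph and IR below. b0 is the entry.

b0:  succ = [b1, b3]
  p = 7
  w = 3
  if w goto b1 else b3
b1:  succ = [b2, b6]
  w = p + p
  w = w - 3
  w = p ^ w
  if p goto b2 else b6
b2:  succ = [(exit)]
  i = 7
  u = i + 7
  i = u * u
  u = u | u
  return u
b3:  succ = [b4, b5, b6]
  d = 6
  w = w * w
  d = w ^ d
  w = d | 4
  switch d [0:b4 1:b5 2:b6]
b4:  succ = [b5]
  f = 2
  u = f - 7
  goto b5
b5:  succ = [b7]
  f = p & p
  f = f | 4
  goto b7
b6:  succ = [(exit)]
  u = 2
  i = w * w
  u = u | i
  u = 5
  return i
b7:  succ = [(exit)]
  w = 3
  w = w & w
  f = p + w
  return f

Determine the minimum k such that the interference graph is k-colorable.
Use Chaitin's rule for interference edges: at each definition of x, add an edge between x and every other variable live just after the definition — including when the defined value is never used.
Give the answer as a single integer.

Block summaries:
  b0 def {p,w} use ∅
  b1 def {w} use {p}
  b2 def {i,u} use ∅
  b3 def {d,w} use {w}
  b4 def {f,u} use ∅
  b5 def {f} use {p}
  b6 def {i,u} use {w}
  b7 def {f,w} use {p}

Liveness:
  b0 li=∅ lo={p,w}
  b1 li={p} lo={w}
  b2 li=∅ lo=∅
  b3 li={p,w} lo={p,w}
  b4 li={p} lo={p}
  b5 li={p} lo={p}
  b6 li={w} lo=∅
  b7 li={p} lo=∅

Conflict graph:
  d — {p,w}
  f — {p}
  i — {u}
  p — {d,f,u,w}
  u — {i,p,w}
  w — {d,p,u}

Registers:
  {d,p,w} pairwise interfere (3-clique) ⇒ χ ≥ 3
  assign d→r1 f→r1 i→r0 p→r0 u→r1 w→r2 — no edge inside a register ⇒ χ ≤ 3
  χ = 3

Answer: 3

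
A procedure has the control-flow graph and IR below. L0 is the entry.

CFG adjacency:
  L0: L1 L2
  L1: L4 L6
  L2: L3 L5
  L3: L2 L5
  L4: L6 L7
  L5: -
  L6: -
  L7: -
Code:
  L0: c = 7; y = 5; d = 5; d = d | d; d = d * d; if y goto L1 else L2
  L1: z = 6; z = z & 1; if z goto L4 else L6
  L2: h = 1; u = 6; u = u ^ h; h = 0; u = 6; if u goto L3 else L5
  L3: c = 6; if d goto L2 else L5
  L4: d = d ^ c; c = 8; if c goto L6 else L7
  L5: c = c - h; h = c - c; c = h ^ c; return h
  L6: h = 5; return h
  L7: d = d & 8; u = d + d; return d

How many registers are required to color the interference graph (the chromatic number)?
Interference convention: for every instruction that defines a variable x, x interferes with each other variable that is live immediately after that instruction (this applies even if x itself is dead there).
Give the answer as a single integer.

Answer: 4

Working:
Block summaries:
  L0: {c,d,y} / ∅
  L1: {z} / ∅
  L2: {h,u} / ∅
  L3: {c} / {d}
  L4: {c,d} / {c,d}
  L5: {c,h} / {c,h}
  L6: {h} / ∅
  L7: {d,u} / {d}

Live sets:
  L0 li=∅ lo={c,d}
  L1 li={c,d} lo={c,d}
  L2 li={c,d} lo={c,d,h}
  L3 li={d,h} lo={c,d,h}
  L4 li={c,d} lo={d}
  L5 li={c,h} lo=∅
  L6 li=∅ lo=∅
  L7 li={d} lo=∅

Conflict graph:
  c: {d,h,u,y,z}
  d: {c,h,u,y,z}
  h: {c,d,u}
  u: {c,d,h}
  y: {c,d}
  z: {c,d}

Colouring:
  clique {c,d,h,u} ⇒ need ≥ 4
  assign c→R0 d→R1 h→R2 u→R3 y→R2 z→R2 — no edge inside a register ⇒ χ ≤ 4
  χ = 4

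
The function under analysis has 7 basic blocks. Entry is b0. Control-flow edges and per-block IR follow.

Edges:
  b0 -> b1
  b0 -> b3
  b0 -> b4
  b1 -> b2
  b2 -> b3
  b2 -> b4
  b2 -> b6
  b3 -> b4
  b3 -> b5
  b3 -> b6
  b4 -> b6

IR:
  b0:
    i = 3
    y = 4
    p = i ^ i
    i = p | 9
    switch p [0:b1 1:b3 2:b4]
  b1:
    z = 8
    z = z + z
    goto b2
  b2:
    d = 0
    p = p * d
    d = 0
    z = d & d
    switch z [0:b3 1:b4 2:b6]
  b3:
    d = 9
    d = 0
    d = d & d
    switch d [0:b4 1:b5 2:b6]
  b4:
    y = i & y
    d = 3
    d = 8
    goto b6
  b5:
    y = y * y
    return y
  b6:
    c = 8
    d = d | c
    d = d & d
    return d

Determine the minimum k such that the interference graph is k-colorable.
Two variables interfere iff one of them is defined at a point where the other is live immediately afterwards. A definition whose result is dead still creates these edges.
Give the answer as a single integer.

Answer: 5

Derivation:
Block summaries:
  b0: def={i,p,y} ue=∅
  b1: def={z} ue=∅
  b2: def={d,p,z} ue={p}
  b3: def={d} ue=∅
  b4: def={d,y} ue={i,y}
  b5: def={y} ue={y}
  b6: def={c,d} ue={d}

Live sets:
  live b0: ∅→{i,p,y}
  live b1: {i,p,y}→{i,p,y}
  live b2: {i,p,y}→{d,i,y}
  live b3: {i,y}→{d,i,y}
  live b4: {i,y}→{d}
  live b5: {y}→∅
  live b6: {d}→∅

Interference:
  c — {d}
  d — {c,i,p,y,z}
  i — {d,p,y,z}
  p — {d,i,y,z}
  y — {d,i,p,z}
  z — {d,i,p,y}

Colouring:
  {d,i,p,y,z} pairwise interfere (5-clique) ⇒ χ ≥ 5
  assign c→R1 d→R0 i→R1 p→R2 y→R3 z→R4 — no edge inside a register ⇒ χ ≤ 5
  χ = 5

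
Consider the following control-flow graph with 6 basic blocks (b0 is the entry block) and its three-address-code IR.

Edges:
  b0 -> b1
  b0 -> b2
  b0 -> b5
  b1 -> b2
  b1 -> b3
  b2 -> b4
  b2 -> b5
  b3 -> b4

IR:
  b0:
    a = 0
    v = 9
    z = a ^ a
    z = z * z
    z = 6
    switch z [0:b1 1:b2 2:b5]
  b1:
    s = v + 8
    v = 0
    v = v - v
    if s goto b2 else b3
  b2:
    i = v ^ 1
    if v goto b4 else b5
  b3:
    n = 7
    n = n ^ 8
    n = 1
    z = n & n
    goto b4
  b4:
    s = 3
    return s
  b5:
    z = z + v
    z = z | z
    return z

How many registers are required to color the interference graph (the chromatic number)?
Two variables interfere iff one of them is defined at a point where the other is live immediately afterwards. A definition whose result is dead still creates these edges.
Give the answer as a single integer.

Answer: 3

Analysis:
Per-block:
  b0: def={a,v,z} ue=∅
  b1: def={s,v} ue={v}
  b2: def={i} ue={v}
  b3: def={n,z} ue=∅
  b4: def={s} ue=∅
  b5: def={z} ue={v,z}

Backward fixpoint:
  b0 li=∅ lo={v,z}
  b1 li={v,z} lo={v,z}
  b2 li={v,z} lo={v,z}
  b3 li=∅ lo=∅
  b4 li=∅ lo=∅
  b5 li={v,z} lo=∅

Conflict graph:
  a↔{v}
  i↔{v,z}
  n↔∅
  s↔{v,z}
  v↔{a,i,s,z}
  z↔{i,s,v}

Colouring:
  lower bound: {i,v,z} mutually conflict ⇒ χ ≥ 3
  assign a→R1 i→R2 n→R0 s→R2 v→R0 z→R1 — no edge inside a register ⇒ χ ≤ 3
  χ = 3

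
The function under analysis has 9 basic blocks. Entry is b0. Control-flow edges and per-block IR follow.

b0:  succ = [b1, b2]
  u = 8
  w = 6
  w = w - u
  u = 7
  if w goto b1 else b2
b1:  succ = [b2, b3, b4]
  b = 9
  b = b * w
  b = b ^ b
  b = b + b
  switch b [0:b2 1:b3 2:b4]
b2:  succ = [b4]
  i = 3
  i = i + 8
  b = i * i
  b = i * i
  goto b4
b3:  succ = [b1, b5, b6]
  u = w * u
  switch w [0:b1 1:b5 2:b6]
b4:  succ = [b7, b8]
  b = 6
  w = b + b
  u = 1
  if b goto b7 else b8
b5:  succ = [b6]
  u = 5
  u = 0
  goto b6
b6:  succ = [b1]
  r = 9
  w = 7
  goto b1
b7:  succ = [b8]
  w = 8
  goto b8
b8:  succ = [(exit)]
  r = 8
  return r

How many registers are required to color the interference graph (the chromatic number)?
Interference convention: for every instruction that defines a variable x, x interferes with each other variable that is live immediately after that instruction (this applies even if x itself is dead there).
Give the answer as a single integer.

Answer: 3

Derivation:
Block summaries:
  b0: def={u,w} ue=∅
  b1: def={b} ue={w}
  b2: def={b,i} ue=∅
  b3: def={u} ue={u,w}
  b4: def={b,u,w} ue=∅
  b5: def={u} ue=∅
  b6: def={r,w} ue=∅
  b7: def={w} ue=∅
  b8: def={r} ue=∅

Liveness:
  live b0: ∅→{u,w}
  live b1: {u,w}→{u,w}
  live b2: ∅→∅
  live b3: {u,w}→{u,w}
  live b4: ∅→∅
  live b5: ∅→{u}
  live b6: {u}→{u,w}
  live b7: ∅→∅
  live b8: ∅→∅

Conflict graph:
  b: {i,u,w}
  i: {b}
  r: {u}
  u: {b,r,w}
  w: {b,u}

Chromatic number:
  lower bound: {b,u,w} mutually conflict ⇒ χ ≥ 3
  3-colouring: r0={b,r}  r1={i,u}  r2={w}
  χ = 3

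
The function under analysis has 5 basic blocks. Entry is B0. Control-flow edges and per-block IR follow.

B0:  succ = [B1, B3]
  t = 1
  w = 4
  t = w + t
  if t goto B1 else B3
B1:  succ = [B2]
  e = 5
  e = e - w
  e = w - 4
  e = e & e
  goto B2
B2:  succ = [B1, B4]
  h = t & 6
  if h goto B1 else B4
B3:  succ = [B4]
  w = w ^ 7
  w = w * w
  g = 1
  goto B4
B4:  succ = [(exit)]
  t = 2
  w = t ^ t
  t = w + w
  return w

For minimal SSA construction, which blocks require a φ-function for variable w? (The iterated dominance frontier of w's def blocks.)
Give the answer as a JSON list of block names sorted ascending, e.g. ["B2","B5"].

idom tree: B1←B0 B2←B1 B3←B0 B4←B0
Join-block Dom:
  B1: preds {B0,B2}: {B0} ∩ {B0,B1,B2} = {B0}; idom=B0
  B4: preds {B2,B3}: {B0,B1,B2} ∩ {B0,B3} = {B0}; idom=B0

DF derivation:
  B1←B0: walk · to B0
  B1←B2: walk B2→B1 to B0
  B4←B2: walk B2→B1 to B0
  B4←B3: walk B3 to B0
  DF(B0)=∅
  DF(B1)={B1,B4}
  DF(B2)={B1,B4}
  DF(B3)={B4}
  DF(B4)=∅

φ for w: defs {B0,B3,B4}
  DF⁺ = {B4}

Answer: ["B4"]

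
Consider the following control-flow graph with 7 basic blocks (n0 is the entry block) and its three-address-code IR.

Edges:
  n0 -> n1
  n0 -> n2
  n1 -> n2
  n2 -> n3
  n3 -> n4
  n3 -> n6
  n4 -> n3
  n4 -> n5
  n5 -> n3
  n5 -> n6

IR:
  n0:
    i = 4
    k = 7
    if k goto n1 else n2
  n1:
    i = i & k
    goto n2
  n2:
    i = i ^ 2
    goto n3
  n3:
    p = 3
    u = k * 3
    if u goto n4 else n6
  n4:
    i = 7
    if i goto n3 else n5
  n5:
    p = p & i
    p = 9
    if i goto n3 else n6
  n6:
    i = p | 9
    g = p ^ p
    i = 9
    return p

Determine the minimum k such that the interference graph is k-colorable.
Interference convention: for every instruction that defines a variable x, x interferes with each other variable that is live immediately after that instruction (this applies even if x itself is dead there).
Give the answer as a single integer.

Answer: 3

Analysis:
Block summaries:
  n0: {i,k} / ∅
  n1: {i} / {i,k}
  n2: {i} / {i}
  n3: {p,u} / {k}
  n4: {i} / ∅
  n5: {p} / {i,p}
  n6: {g,i} / {p}

Backward fixpoint:
  live n0: ∅→{i,k}
  live n1: {i,k}→{i,k}
  live n2: {i,k}→{k}
  live n3: {k}→{k,p}
  live n4: {k,p}→{i,k,p}
  live n5: {i,k,p}→{k,p}
  live n6: {p}→∅

Interference:
  g — {p}
  i — {k,p}
  k — {i,p,u}
  p — {g,i,k,u}
  u — {k,p}

Colouring:
  {i,k,p} pairwise interfere (3-clique) ⇒ χ ≥ 3
  assign g→c1 i→c2 k→c1 p→c0 u→c2 — no edge inside a register ⇒ χ ≤ 3
  χ = 3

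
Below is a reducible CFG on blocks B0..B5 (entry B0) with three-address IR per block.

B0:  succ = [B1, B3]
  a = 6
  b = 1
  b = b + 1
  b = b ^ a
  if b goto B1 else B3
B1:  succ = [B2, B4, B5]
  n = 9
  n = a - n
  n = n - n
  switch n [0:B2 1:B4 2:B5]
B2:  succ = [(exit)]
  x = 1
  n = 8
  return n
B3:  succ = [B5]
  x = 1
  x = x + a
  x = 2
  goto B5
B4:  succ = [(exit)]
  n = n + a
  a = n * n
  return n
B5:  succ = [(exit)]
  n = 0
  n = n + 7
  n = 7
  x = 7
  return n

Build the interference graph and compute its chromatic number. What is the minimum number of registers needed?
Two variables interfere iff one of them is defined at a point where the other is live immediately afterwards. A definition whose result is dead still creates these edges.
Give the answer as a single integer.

Block summaries:
  B0: def={a,b} ue=∅
  B1: def={n} ue={a}
  B2: def={n,x} ue=∅
  B3: def={x} ue={a}
  B4: def={a,n} ue={a,n}
  B5: def={n,x} ue=∅

Backward fixpoint:
  live B0: ∅→{a}
  live B1: {a}→{a,n}
  live B2: ∅→∅
  live B3: {a}→∅
  live B4: {a,n}→∅
  live B5: ∅→∅

Interfere edges:
  a — {b,n,x}
  b — {a}
  n — {a,x}
  x — {a,n}

Registers:
  {a,n,x} pairwise interfere (3-clique) ⇒ χ ≥ 3
  assign a→r0 b→r1 n→r1 x→r2 — no edge inside a register ⇒ χ ≤ 3
  χ = 3

Answer: 3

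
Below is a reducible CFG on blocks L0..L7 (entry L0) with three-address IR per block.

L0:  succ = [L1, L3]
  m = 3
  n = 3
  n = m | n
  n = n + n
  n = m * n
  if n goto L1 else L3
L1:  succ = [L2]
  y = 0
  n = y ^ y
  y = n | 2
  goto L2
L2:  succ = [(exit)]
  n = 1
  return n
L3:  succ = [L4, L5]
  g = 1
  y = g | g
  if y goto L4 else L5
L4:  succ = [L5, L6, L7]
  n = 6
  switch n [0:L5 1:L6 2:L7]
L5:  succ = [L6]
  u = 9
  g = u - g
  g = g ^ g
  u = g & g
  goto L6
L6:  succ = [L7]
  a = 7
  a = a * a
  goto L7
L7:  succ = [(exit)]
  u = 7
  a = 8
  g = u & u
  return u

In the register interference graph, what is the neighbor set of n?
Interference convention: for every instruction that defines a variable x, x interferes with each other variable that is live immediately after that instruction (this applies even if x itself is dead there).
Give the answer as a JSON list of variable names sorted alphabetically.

Answer: ["g", "m"]

Working:
Block summaries:
  L0 def {m,n} use ∅
  L1 def {n,y} use ∅
  L2 def {n} use ∅
  L3 def {g,y} use ∅
  L4 def {n} use ∅
  L5 def {g,u} use {g}
  L6 def {a} use ∅
  L7 def {a,g,u} use ∅

Backward fixpoint:
  live L0: ∅→∅
  live L1: ∅→∅
  live L2: ∅→∅
  live L3: ∅→{g}
  live L4: {g}→{g}
  live L5: {g}→∅
  live L6: ∅→∅
  live L7: ∅→∅

Interference:
  a: {u}
  g: {n,u,y}
  m: {n}
  n: {g,m}
  u: {a,g}
  y: {g}

N(n) = ["g", "m"]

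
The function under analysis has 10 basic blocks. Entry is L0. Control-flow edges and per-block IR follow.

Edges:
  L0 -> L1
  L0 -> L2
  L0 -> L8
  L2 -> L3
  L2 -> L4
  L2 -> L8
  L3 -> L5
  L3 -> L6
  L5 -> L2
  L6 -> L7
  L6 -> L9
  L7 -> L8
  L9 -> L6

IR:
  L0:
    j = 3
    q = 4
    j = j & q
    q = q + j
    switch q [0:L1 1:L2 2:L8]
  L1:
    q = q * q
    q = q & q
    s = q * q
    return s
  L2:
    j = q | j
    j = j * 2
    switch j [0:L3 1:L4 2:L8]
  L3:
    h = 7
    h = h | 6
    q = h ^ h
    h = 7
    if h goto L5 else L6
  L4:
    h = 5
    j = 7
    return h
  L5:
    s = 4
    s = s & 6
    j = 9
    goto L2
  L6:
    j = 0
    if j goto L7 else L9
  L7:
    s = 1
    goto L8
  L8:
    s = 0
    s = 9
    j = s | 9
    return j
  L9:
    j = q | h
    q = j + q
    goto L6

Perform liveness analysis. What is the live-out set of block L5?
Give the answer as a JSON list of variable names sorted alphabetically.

Per-block:
  L0: def={j,q} ue=∅
  L1: def={q,s} ue={q}
  L2: def={j} ue={j,q}
  L3: def={h,q} ue=∅
  L4: def={h,j} ue=∅
  L5: def={j,s} ue=∅
  L6: def={j} ue=∅
  L7: def={s} ue=∅
  L8: def={j,s} ue=∅
  L9: def={j,q} ue={h,q}

Liveness:
  L0: in=∅ out={j,q}
  L1: in={q} out=∅
  L2: in={j,q} out=∅
  L3: in=∅ out={h,q}
  L4: in=∅ out=∅
  L5: in={q} out={j,q}
  L6: in={h,q} out={h,q}
  L7: in=∅ out=∅
  L8: in=∅ out=∅
  L9: in={h,q} out={h,q}

live-out(L5) = ["j", "q"]

Answer: ["j", "q"]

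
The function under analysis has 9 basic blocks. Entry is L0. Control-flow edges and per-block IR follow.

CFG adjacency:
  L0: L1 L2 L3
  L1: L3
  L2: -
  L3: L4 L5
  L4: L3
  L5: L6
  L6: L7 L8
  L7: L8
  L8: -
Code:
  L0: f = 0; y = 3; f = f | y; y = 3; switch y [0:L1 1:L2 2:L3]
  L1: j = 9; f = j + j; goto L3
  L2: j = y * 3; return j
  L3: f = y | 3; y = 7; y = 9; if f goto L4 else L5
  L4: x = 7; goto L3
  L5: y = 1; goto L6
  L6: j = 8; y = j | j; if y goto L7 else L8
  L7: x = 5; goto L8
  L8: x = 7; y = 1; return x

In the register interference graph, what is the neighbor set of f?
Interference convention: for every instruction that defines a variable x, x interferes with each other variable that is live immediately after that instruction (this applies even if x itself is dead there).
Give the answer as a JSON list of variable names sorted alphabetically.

Answer: ["y"]

Derivation:
Per-block:
  L0: def={f,y} ue=∅
  L1: def={f,j} ue=∅
  L2: def={j} ue={y}
  L3: def={f,y} ue={y}
  L4: def={x} ue=∅
  L5: def={y} ue=∅
  L6: def={j,y} ue=∅
  L7: def={x} ue=∅
  L8: def={x,y} ue=∅

Backward fixpoint:
  L0: in=∅ out={y}
  L1: in={y} out={y}
  L2: in={y} out=∅
  L3: in={y} out={y}
  L4: in={y} out={y}
  L5: in=∅ out=∅
  L6: in=∅ out=∅
  L7: in=∅ out=∅
  L8: in=∅ out=∅

Conflict graph:
  f: {y}
  j: {y}
  x: {y}
  y: {f,j,x}

N(f) = ["y"]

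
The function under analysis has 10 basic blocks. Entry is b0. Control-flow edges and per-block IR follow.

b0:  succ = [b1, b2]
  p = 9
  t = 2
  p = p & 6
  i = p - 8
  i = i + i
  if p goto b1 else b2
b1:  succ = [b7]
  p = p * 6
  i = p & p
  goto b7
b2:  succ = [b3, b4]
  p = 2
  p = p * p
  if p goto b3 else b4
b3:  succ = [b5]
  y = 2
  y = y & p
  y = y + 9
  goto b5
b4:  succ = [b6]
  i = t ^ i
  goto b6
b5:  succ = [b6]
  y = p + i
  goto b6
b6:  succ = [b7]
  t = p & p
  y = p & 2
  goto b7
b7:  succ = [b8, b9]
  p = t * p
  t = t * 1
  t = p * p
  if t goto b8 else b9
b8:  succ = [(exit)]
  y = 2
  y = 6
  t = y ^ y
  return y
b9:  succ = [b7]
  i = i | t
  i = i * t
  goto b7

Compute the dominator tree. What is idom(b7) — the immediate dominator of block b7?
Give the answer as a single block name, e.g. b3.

Answer: b0

Analysis:
idom tree: b1←b0 b2←b0 b3←b2 b4←b2 b5←b3 b6←b2 b7←b0 b8←b7 b9←b7
Dom at joins:
  b6: preds {b4,b5}: {b0,b2,b4} ∩ {b0,b2,b3,b5} = {b0,b2}; idom=b2
  b7: preds {b1,b6,b9}: {b0,b1} ∩ {b0,b2,b6} ∩ {b0,b7,b9} = {b0}; idom=b0

idom(b7) = b0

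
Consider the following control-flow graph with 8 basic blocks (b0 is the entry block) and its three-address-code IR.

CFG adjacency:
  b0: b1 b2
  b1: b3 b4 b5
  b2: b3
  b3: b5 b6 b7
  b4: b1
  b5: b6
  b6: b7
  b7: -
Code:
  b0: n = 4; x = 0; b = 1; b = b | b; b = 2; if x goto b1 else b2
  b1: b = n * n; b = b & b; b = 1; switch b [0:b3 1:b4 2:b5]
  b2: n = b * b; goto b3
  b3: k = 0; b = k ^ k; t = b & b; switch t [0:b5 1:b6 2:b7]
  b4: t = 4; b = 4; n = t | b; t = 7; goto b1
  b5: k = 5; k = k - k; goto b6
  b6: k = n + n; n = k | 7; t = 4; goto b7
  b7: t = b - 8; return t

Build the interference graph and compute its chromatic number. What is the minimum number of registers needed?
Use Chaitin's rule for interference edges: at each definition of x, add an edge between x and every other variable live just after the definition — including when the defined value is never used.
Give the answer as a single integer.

def/use:
  b0 def {b,n,x} use ∅
  b1 def {b} use {n}
  b2 def {n} use {b}
  b3 def {b,k,t} use ∅
  b4 def {b,n,t} use ∅
  b5 def {k} use ∅
  b6 def {k,n,t} use {n}
  b7 def {t} use {b}

Liveness:
  b0: in=∅ out={b,n}
  b1: in={n} out={b,n}
  b2: in={b} out={n}
  b3: in={n} out={b,n}
  b4: in=∅ out={n}
  b5: in={b,n} out={b,n}
  b6: in={b,n} out={b}
  b7: in={b} out=∅

Interfere edges:
  b — {k,n,t,x}
  k — {b,n}
  n — {b,k,t,x}
  t — {b,n}
  x — {b,n}

Colouring:
  lower bound: {b,k,n} mutually conflict ⇒ χ ≥ 3
  3-colouring: r0={b}  r1={n}  r2={k,t,x}
  χ = 3

Answer: 3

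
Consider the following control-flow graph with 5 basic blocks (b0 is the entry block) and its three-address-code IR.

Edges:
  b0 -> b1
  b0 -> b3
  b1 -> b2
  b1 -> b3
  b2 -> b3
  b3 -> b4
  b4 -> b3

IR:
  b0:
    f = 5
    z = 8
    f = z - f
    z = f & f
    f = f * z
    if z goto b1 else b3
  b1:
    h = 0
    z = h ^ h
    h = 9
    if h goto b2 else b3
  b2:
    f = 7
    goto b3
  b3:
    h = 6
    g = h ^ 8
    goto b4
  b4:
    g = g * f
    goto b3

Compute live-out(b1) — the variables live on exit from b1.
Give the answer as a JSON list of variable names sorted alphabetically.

Answer: ["f"]

Derivation:
Per-block:
  b0: def={f,z} ue=∅
  b1: def={h,z} ue=∅
  b2: def={f} ue=∅
  b3: def={g,h} ue=∅
  b4: def={g} ue={f,g}

Live sets:
  live b0: ∅→{f}
  live b1: {f}→{f}
  live b2: ∅→{f}
  live b3: {f}→{f,g}
  live b4: {f,g}→{f}

live-out(b1) = ["f"]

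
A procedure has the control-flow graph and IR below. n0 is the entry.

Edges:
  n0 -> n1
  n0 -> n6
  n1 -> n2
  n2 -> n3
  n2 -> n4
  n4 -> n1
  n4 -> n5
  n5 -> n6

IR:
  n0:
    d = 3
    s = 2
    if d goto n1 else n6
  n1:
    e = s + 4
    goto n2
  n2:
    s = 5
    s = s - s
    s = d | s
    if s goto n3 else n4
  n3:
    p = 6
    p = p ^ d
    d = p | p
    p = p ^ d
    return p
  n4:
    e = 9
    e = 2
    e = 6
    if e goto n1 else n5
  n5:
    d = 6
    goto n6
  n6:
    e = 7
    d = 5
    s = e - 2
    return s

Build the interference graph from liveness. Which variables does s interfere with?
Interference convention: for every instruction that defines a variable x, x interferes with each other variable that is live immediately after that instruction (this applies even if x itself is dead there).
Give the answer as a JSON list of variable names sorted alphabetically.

def/use:
  n0: def={d,s} ue=∅
  n1: def={e} ue={s}
  n2: def={s} ue={d}
  n3: def={d,p} ue={d}
  n4: def={e} ue=∅
  n5: def={d} ue=∅
  n6: def={d,e,s} ue=∅

Backward fixpoint:
  n0: in=∅ out={d,s}
  n1: in={d,s} out={d}
  n2: in={d} out={d,s}
  n3: in={d} out=∅
  n4: in={d,s} out={d,s}
  n5: in=∅ out=∅
  n6: in=∅ out=∅

Conflict graph:
  d↔{e,p,s}
  e↔{d,s}
  p↔{d}
  s↔{d,e}

N(s) = ["d", "e"]

Answer: ["d", "e"]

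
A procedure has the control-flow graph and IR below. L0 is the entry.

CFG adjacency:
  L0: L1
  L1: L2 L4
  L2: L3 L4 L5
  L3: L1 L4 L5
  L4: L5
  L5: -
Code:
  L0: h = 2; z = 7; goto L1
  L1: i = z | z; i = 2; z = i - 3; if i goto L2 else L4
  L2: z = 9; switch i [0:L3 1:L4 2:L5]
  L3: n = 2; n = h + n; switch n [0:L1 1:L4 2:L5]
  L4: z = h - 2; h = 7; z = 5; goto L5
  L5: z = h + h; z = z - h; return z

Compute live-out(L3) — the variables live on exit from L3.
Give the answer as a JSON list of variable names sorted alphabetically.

Answer: ["h", "z"]

Derivation:
Per-block:
  L0 def {h,z} use ∅
  L1 def {i,z} use {z}
  L2 def {z} use {i}
  L3 def {n} use {h}
  L4 def {h,z} use {h}
  L5 def {z} use {h}

Backward fixpoint:
  live L0: ∅→{h,z}
  live L1: {h,z}→{h,i}
  live L2: {h,i}→{h,z}
  live L3: {h,z}→{h,z}
  live L4: {h}→{h}
  live L5: {h}→∅

live-out(L3) = ["h", "z"]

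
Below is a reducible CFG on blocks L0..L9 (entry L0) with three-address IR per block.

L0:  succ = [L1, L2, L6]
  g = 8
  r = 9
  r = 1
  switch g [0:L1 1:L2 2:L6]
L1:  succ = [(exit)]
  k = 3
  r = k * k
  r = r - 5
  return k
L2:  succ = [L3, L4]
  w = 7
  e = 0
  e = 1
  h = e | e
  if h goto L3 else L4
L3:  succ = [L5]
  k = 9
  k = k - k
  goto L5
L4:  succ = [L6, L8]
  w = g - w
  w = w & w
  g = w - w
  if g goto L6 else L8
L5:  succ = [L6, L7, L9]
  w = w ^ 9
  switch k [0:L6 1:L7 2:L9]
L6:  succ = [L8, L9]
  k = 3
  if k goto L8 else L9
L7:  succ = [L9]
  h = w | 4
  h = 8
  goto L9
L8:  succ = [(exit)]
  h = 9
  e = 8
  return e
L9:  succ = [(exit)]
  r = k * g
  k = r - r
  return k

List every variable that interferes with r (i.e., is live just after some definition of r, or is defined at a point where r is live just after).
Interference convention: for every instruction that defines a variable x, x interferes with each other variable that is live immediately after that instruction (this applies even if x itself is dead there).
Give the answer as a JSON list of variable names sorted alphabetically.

Answer: ["g", "k"]

Working:
def/use:
  L0 def {g,r} use ∅
  L1 def {k,r} use ∅
  L2 def {e,h,w} use ∅
  L3 def {k} use ∅
  L4 def {g,w} use {g,w}
  L5 def {w} use {k,w}
  L6 def {k} use ∅
  L7 def {h} use {w}
  L8 def {e,h} use ∅
  L9 def {k,r} use {g,k}

Backward fixpoint:
  live L0: ∅→{g}
  live L1: ∅→∅
  live L2: {g}→{g,w}
  live L3: {g,w}→{g,k,w}
  live L4: {g,w}→{g}
  live L5: {g,k,w}→{g,k,w}
  live L6: {g}→{g,k}
  live L7: {g,k,w}→{g,k}
  live L8: ∅→∅
  live L9: {g,k}→∅

Interfere edges:
  e↔{g,w}
  g↔{e,h,k,r,w}
  h↔{g,k,w}
  k↔{g,h,r,w}
  r↔{g,k}
  w↔{e,g,h,k}

N(r) = ["g", "k"]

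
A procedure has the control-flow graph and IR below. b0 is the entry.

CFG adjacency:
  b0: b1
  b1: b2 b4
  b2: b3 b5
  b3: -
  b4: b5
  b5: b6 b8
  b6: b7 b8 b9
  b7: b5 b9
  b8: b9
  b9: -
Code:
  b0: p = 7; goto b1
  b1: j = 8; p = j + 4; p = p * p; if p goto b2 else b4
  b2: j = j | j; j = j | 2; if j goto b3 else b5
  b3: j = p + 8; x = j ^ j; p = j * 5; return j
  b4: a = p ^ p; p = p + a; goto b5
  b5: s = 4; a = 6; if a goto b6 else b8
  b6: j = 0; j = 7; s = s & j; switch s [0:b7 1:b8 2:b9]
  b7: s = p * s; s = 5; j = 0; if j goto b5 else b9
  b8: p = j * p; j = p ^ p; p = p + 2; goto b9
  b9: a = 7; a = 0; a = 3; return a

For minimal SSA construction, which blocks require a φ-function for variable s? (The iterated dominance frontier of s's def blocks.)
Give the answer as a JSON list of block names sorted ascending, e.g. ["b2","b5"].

Answer: ["b5", "b8", "b9"]

Working:
idom tree: b1←b0 b2←b1 b3←b2 b4←b1 b5←b1 b6←b5 b7←b6 b8←b5 b9←b5
Dom∩ at merges:
  b5: preds {b2,b4,b7}: {b0,b1,b2} ∩ {b0,b1,b4} ∩ {b0,b1,b5,b6,b7} = {b0,b1}; idom=b1
  b8: preds {b5,b6}: {b0,b1,b5} ∩ {b0,b1,b5,b6} = {b0,b1,b5}; idom=b5
  b9: preds {b6,b7,b8}: {b0,b1,b5,b6} ∩ {b0,b1,b5,b6,b7} ∩ {b0,b1,b5,b8} = {b0,b1,b5}; idom=b5

DF walk-up:
  join b5 pred b2: b2 stop@b1
  join b5 pred b4: b4 stop@b1
  join b5 pred b7: b7→b6→b5 stop@b1
  join b8 pred b5: · stop@b5
  join b8 pred b6: b6 stop@b5
  join b9 pred b6: b6 stop@b5
  join b9 pred b7: b7→b6 stop@b5
  join b9 pred b8: b8 stop@b5
  b0: DF=∅
  b1: DF=∅
  b2: DF={b5}
  b3: DF=∅
  b4: DF={b5}
  b5: DF={b5}
  b6: DF={b5,b8,b9}
  b7: DF={b5,b9}
  b8: DF={b9}
  b9: DF=∅

φ for s: defs {b5,b6,b7}
  DF⁺ = {b5,b8,b9}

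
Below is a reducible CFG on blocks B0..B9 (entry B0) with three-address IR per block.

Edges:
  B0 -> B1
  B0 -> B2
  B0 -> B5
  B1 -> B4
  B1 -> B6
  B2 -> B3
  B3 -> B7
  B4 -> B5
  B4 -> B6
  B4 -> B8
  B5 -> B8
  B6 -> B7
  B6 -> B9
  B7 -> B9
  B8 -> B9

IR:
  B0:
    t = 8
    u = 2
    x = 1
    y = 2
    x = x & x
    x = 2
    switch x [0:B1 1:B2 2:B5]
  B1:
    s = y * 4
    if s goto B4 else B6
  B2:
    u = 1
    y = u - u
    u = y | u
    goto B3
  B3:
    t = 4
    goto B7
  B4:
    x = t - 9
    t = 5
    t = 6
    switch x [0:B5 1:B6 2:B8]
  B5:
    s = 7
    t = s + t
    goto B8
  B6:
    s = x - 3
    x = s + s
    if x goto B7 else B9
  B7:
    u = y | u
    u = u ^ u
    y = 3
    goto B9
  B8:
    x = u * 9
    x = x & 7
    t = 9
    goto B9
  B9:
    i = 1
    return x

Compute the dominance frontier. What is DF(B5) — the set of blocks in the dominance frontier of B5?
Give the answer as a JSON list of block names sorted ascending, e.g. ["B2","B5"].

Answer: ["B8"]

Analysis:
idom tree: B1←B0 B2←B0 B3←B2 B4←B1 B5←B0 B6←B1 B7←B0 B8←B0 B9←B0
Dom at joins:
  B5: preds {B0,B4}: {B0} ∩ {B0,B1,B4} = {B0}; idom=B0
  B6: preds {B1,B4}: {B0,B1} ∩ {B0,B1,B4} = {B0,B1}; idom=B1
  B7: preds {B3,B6}: {B0,B2,B3} ∩ {B0,B1,B6} = {B0}; idom=B0
  B8: preds {B4,B5}: {B0,B1,B4} ∩ {B0,B5} = {B0}; idom=B0
  B9: preds {B6,B7,B8}: {B0,B1,B6} ∩ {B0,B7} ∩ {B0,B8} = {B0}; idom=B0

DF walk-up:
  join B5 pred B0: · stop@B0
  join B5 pred B4: B4→B1 stop@B0
  join B6 pred B1: · stop@B1
  join B6 pred B4: B4 stop@B1
  join B7 pred B3: B3→B2 stop@B0
  join B7 pred B6: B6→B1 stop@B0
  join B8 pred B4: B4→B1 stop@B0
  join B8 pred B5: B5 stop@B0
  join B9 pred B6: B6→B1 stop@B0
  join B9 pred B7: B7 stop@B0
  join B9 pred B8: B8 stop@B0
  B0 → ∅
  B1 → {B5,B7,B8,B9}
  B2 → {B7}
  B3 → {B7}
  B4 → {B5,B6,B8}
  B5 → {B8}
  B6 → {B7,B9}
  B7 → {B9}
  B8 → {B9}
  B9 → ∅

DF(B5) = ["B8"]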